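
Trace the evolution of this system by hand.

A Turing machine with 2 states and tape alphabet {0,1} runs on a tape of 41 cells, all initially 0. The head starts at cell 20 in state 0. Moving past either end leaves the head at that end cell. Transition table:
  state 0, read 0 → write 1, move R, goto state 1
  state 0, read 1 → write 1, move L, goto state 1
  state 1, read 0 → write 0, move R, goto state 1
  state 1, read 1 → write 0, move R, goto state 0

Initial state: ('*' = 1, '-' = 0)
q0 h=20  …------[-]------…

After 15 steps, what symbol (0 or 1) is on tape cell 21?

t=0: q0 h=20  …------[-]------…
t=1: q1 h=21  …-----*[-]------…
t=2: q1 h=22  …----*-[-]------…
t=3: q1 h=23  …---*--[-]------…
t=4: q1 h=24  …--*---[-]------…
t=5: q1 h=25  …-*----[-]------…
t=6: q1 h=26  …*-----[-]------…
t=7: q1 h=27  …------[-]------…
t=8: q1 h=28  …------[-]------…
t=9: q1 h=29  …------[-]------…
t=10: q1 h=30  …------[-]------…
t=11: q1 h=31  …------[-]------…
t=12: q1 h=32  …------[-]------…
t=13: q1 h=33  …------[-]------…
t=14: q1 h=34  …------[-]------|
t=15: q1 h=35  …------[-]-----|

0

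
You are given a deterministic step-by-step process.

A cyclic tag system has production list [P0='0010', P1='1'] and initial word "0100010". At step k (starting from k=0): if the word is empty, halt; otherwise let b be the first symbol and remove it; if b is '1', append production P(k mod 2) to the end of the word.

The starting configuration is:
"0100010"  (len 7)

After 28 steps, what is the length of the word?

3

gen 0: "0100010"  (len 7)
gen 1: "100010"  (len 6)
gen 2: "000101"  (len 6)
gen 3: "00101"  (len 5)
gen 4: "0101"  (len 4)
gen 5: "101"  (len 3)
gen 6: "011"  (len 3)
gen 7: "11"  (len 2)
gen 8: "11"  (len 2)
gen 9: "10010"  (len 5)
gen 10: "00101"  (len 5)
gen 11: "0101"  (len 4)
gen 12: "101"  (len 3)
gen 13: "010010"  (len 6)
gen 14: "10010"  (len 5)
gen 15: "00100010"  (len 8)
gen 16: "0100010"  (len 7)
gen 17: "100010"  (len 6)
gen 18: "000101"  (len 6)
gen 19: "00101"  (len 5)
gen 20: "0101"  (len 4)
gen 21: "101"  (len 3)
gen 22: "011"  (len 3)
gen 23: "11"  (len 2)
gen 24: "11"  (len 2)
gen 25: "10010"  (len 5)
gen 26: "00101"  (len 5)
gen 27: "0101"  (len 4)
gen 28: "101"  (len 3)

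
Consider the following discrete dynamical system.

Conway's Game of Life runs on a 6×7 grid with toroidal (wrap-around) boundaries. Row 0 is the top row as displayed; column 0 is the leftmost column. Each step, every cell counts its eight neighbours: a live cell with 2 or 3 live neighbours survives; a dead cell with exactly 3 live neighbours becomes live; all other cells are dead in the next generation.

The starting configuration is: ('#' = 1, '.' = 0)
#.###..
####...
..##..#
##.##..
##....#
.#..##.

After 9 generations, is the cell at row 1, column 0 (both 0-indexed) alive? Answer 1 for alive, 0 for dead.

gen 0: #.###..
####...
..##..#
##.##..
##....#
.#..##.
gen 1: #....##
#.....#
......#
...###.
...#..#
....##.
gen 2: #...#..
.......
#...#.#
...####
...#..#
#...#..
gen 3: .......
#....##
#..##.#
...#...
#..#..#
#..####
gen 4: .......
#...##.
#..##..
..##.#.
#.##...
#..###.
gen 5: ...#...
...####
.##....
......#
.....#.
.####.#
gen 6: #.....#
...###.
#.###.#
.......
#.#####
..####.
gen 7: ..#...#
.##....
..#...#
.......
.##...#
..#....
gen 8: ..##...
####...
.##....
###....
.##....
#.##...
gen 9: #...#..
#......
.......
#..#...
.......
.......

1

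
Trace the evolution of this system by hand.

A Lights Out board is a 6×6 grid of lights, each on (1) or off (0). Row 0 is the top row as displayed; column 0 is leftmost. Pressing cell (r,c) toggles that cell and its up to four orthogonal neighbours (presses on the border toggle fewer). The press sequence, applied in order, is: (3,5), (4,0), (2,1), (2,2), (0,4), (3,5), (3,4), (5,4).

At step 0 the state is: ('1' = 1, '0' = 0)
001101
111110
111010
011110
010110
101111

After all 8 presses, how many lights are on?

13

step 0: 001101
111110
111010
011110
010110
101111
step 1: 001101
111110
111011
011101
010111
101111
step 2: 001101
111110
111011
111101
100111
001111
step 3: 001101
101110
000011
101101
100111
001111
step 4: 001101
100110
011111
100101
100111
001111
step 5: 001010
100100
011111
100101
100111
001111
step 6: 001010
100100
011110
100110
100110
001111
step 7: 001010
100100
011100
100001
100100
001111
step 8: 001010
100100
011100
100001
100110
001000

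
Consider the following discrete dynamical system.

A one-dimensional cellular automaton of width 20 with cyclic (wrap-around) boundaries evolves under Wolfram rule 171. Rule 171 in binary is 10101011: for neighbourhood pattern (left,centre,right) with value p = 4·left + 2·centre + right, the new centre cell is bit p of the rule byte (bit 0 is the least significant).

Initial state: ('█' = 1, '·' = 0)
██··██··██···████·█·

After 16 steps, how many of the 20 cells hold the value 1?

step 0: ██··██··██···████·█·
step 1: █··██··██··█████·█·█
step 2: ··██··██··█████·█·██
step 3: ·██··██··█████·█·██·
step 4: ██··██··█████·█·██··
step 5: █··██··█████·█·██··█
step 6: ··██··█████·█·██··██
step 7: ·██··█████·█·██··██·
step 8: ██··█████·█·██··██··
step 9: █··█████·█·██··██··█
step 10: ··█████·█·██··██··██
step 11: ·█████·█·██··██··██·
step 12: █████·█·██··██··██··
step 13: ████·█·██··██··██··█
step 14: ███·█·██··██··██··██
step 15: ██·█·██··██··██··███
step 16: █·█·██··██··██··████

12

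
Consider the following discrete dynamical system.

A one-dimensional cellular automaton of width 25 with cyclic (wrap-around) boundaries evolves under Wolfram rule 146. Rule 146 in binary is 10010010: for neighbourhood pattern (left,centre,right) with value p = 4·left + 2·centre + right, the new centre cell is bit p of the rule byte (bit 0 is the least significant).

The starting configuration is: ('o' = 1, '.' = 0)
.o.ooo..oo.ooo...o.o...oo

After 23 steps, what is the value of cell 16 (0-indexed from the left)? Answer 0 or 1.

t=0: .o.ooo..oo.ooo...o.o...oo
t=1: ....o.oo....o.o.o...o.o..
t=2: ...o....o..o.....o.o...o.
t=3: ..o.o..o.oo.o...o...o.o.o
t=4: oo...oo......o.o.o.o.....
t=5: ..o.o..o....o.......o...o
t=6: oo...oo.o..o.o.....o.o.o.
t=7: ..o.o....oo...o...o......
t=8: .o...o..o..o.o.o.o.o.....
t=9: o.o.o.oo.oo.........o....
t=10: ...........o.......o.o..o
t=11: o.........o.o.....o...oo.
t=12: .o.......o...o...o.o.o...
t=13: o.o.....o.o.o.o.o.....o..
t=14: ...o...o.........o...o.oo
t=15: o.o.o.o.o.......o.o.o....
t=16: .........o.....o.....o..o
t=17: o.......o.o...o.o...o.oo.
t=18: .o.....o...o.o...o.o.....
t=19: o.o...o.o.o...o.o...o....
t=20: ...o.o.....o.o...o.o.o..o
t=21: o.o...o...o...o.o.....oo.
t=22: ...o.o.o.o.o.o...o...o...
t=23: ..o...........o.o.o.o.o..

1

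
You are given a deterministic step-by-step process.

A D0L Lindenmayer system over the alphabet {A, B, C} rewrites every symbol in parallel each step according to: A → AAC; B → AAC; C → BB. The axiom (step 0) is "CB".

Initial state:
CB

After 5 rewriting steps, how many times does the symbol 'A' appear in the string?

152

k=0  CB
k=1  BBAAC
k=2  AACAACAACAACBB
k=3  AACAACBBAACAACBBAACAACBBAACAACBBAACAAC
k=4  AACAACBBAACAACBBAACAACAACAACBBAACAACBBAACAACAACAACBBAACAACBBAACAACAACAACBBAACAACBBAACAACAACAACBBAACAACBB
k=5  AACAACBBAACAACBBAACAACAACAACBBAACAACBBAACAACAACAACBBAACAAC…CAACBBAACAACBBAACAACBBAACAACBBAACAACAACAACBBAACAACBBAACAAC  (len 284)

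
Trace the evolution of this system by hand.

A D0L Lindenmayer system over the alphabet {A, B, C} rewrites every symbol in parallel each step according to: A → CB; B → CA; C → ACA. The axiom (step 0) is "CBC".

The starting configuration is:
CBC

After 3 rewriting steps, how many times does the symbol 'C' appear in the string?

step 0: CBC
step 1: ACACAACA
step 2: CBACACBACACBCBACACB
step 3: ACACACBACACBACACACBACACBACACAACACACBACACBACACA

19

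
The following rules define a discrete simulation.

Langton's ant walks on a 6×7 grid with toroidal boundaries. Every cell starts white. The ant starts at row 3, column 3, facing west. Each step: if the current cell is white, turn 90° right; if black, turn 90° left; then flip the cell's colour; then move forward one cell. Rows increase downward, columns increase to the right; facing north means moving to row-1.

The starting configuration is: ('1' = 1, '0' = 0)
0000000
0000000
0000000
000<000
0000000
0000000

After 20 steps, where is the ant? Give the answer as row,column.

step 0: 0000000
0000000
0000000
000<000
0000000
0000000
step 1: 0000000
0000000
000^000
0001000
0000000
0000000
step 2: 0000000
0000000
0001>00
0001000
0000000
0000000
step 3: 0000000
0000000
0001100
0001v00
0000000
0000000
step 4: 0000000
0000000
0001100
000<100
0000000
0000000
step 5: 0000000
0000000
0001100
0000100
000v000
0000000
step 6: 0000000
0000000
0001100
0000100
00<1000
0000000
step 7: 0000000
0000000
0001100
00^0100
0011000
0000000
step 8: 0000000
0000000
0001100
001>100
0011000
0000000
step 9: 0000000
0000000
0001100
0011100
001v000
0000000
step 10: 0000000
0000000
0001100
0011100
0010>00
0000000
step 11: 0000000
0000000
0001100
0011100
0010100
0000v00
step 12: 0000000
0000000
0001100
0011100
0010100
000<100
step 13: 0000000
0000000
0001100
0011100
001^100
0001100
step 14: 0000000
0000000
0001100
0011100
0011>00
0001100
step 15: 0000000
0000000
0001100
0011^00
0011000
0001100
step 16: 0000000
0000000
0001100
001<000
0011000
0001100
step 17: 0000000
0000000
0001100
0010000
001v000
0001100
step 18: 0000000
0000000
0001100
0010000
0010>00
0001100
step 19: 0000000
0000000
0001100
0010000
0010100
0001v00
step 20: 0000000
0000000
0001100
0010000
0010100
00010>0

5,5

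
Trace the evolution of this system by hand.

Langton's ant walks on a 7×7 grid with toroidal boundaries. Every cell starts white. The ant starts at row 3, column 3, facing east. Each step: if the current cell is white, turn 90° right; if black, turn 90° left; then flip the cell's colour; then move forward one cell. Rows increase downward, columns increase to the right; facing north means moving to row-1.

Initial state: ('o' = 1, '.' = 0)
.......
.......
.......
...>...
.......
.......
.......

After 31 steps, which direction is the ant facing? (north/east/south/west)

gen 0: .......
.......
.......
...>...
.......
.......
.......
gen 1: .......
.......
.......
...o...
...v...
.......
.......
gen 2: .......
.......
.......
...o...
..<o...
.......
.......
gen 3: .......
.......
.......
..^o...
..oo...
.......
.......
gen 4: .......
.......
.......
..o>...
..oo...
.......
.......
gen 5: .......
.......
...^...
..o....
..oo...
.......
.......
gen 6: .......
.......
...o>..
..o....
..oo...
.......
.......
gen 7: .......
.......
...oo..
..o.v..
..oo...
.......
.......
gen 8: .......
.......
...oo..
..o<o..
..oo...
.......
.......
gen 9: .......
.......
...^o..
..ooo..
..oo...
.......
.......
gen 10: .......
.......
..<.o..
..ooo..
..oo...
.......
.......
gen 11: .......
..^....
..o.o..
..ooo..
..oo...
.......
.......
gen 12: .......
..o>...
..o.o..
..ooo..
..oo...
.......
.......
gen 13: .......
..oo...
..ovo..
..ooo..
..oo...
.......
.......
gen 14: .......
..oo...
..<oo..
..ooo..
..oo...
.......
.......
gen 15: .......
..oo...
...oo..
..voo..
..oo...
.......
.......
gen 16: .......
..oo...
...oo..
...>o..
..oo...
.......
.......
gen 17: .......
..oo...
...^o..
....o..
..oo...
.......
.......
gen 18: .......
..oo...
..<.o..
....o..
..oo...
.......
.......
gen 19: .......
..^o...
..o.o..
....o..
..oo...
.......
.......
gen 20: .......
.<.o...
..o.o..
....o..
..oo...
.......
.......
gen 21: .^.....
.o.o...
..o.o..
....o..
..oo...
.......
.......
gen 22: .o>....
.o.o...
..o.o..
....o..
..oo...
.......
.......
gen 23: .oo....
.ovo...
..o.o..
....o..
..oo...
.......
.......
gen 24: .oo....
.<oo...
..o.o..
....o..
..oo...
.......
.......
gen 25: .oo....
..oo...
.vo.o..
....o..
..oo...
.......
.......
gen 26: .oo....
..oo...
<oo.o..
....o..
..oo...
.......
.......
gen 27: .oo....
^.oo...
ooo.o..
....o..
..oo...
.......
.......
gen 28: .oo....
o>oo...
ooo.o..
....o..
..oo...
.......
.......
gen 29: .oo....
oooo...
ovo.o..
....o..
..oo...
.......
.......
gen 30: .oo....
oooo...
o.>.o..
....o..
..oo...
.......
.......
gen 31: .oo....
oo^o...
o...o..
....o..
..oo...
.......
.......

north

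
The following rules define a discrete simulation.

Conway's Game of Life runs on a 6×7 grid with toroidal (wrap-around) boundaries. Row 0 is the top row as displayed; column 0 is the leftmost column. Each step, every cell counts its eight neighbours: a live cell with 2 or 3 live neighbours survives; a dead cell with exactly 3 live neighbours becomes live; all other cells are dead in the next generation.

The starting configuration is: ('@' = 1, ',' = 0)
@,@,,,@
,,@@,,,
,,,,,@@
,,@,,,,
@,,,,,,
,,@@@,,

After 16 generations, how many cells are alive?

t=0: @,@,,,@
,,@@,,,
,,,,,@@
,,@,,,,
@,,,,,,
,,@@@,,
t=1: ,,,,@,,
@@@@,@,
,,@@,,,
,,,,,,@
,@@,,,,
@,@@,,@
t=2: ,,,,@@,
,@,,,,,
@,,@@,@
,@,@,,,
,@@@,,@
@,@@,,,
t=3: ,@@@@,,
@,,@,,@
@@,@@,,
,@,,,@@
,,,,@,,
@,,,,@@
t=4: ,@@@@,,
,,,,,@@
,@,@@,,
,@@@,@@
,,,,@,,
@@@,,@@
t=5: ,,,@@,,
@@,,,@,
,@,@,,,
@@,,,@,
,,,,@,,
@,,,,@@
t=6: ,@,,@,,
@@,@,,,
,,,,@,,
@@@,@,,
,@,,@,,
,,,@,@@
t=7: ,@,@@@@
@@@@@,,
,,,,@,,
@@@,@@,
,@,,@,@
@,@@,@,
t=8: ,,,,,,,
@@,,,,@
,,,,,,@
@@@,@,@
,,,,,,,
,,,,,,,
t=9: @,,,,,,
@,,,,,@
,,@,,,,
@@,,,@@
@@,,,,,
,,,,,,,
t=10: @,,,,,@
@@,,,,@
,,,,,@,
,,@,,,@
,@,,,,,
@@,,,,,
t=11: ,,,,,,,
,@,,,@,
,@,,,@,
,,,,,,,
,@@,,,,
,@,,,,@
t=12: @,,,,,,
,,,,,,,
,,,,,,,
,@@,,,,
@@@,,,,
@@@,,,,
t=13: @,,,,,,
,,,,,,,
,,,,,,,
@,@,,,,
,,,@,,,
,,@,,,@
t=14: ,,,,,,,
,,,,,,,
,,,,,,,
,,,,,,,
,@@@,,,
,,,,,,,
t=15: ,,,,,,,
,,,,,,,
,,,,,,,
,,@,,,,
,,@,,,,
,,@,,,,
t=16: ,,,,,,,
,,,,,,,
,,,,,,,
,,,,,,,
,@@@,,,
,,,,,,,

3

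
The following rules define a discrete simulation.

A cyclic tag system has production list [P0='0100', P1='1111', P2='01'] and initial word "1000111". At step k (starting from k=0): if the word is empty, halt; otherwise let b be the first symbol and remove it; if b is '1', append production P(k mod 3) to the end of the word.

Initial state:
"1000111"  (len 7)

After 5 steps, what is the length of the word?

0) "1000111"  (len 7)
1) "0001110100"  (len 10)
2) "001110100"  (len 9)
3) "01110100"  (len 8)
4) "1110100"  (len 7)
5) "1101001111"  (len 10)

10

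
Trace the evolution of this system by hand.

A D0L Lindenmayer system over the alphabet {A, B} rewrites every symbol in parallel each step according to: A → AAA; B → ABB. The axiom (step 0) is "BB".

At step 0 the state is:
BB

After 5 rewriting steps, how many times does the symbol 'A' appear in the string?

0) BB
1) ABBABB
2) AAAABBABBAAAABBABB
3) AAAAAAAAAAAAABBABBAAAABBABBAAAAAAAAAAAAABBABBAAAABBABB
4) AAAAAAAAAAAAAAAAAAAAAAAAAAAAAAAAAAAAAAAABBABBAAAABBABBAAAA…AAAAAAAAAAAAAAAAABBABBAAAABBABBAAAAAAAAAAAAABBABBAAAABBABB  (len 162)
5) AAAAAAAAAAAAAAAAAAAAAAAAAAAAAAAAAAAAAAAAAAAAAAAAAAAAAAAAAA…AAAAAAAAAAAAAAAAABBABBAAAABBABBAAAAAAAAAAAAABBABBAAAABBABB  (len 486)

422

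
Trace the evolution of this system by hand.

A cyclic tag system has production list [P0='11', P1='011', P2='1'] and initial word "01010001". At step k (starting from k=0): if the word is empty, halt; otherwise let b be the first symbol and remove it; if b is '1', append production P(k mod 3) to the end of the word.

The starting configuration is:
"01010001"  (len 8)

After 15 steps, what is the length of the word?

10

t=0: "01010001"  (len 8)
t=1: "1010001"  (len 7)
t=2: "010001011"  (len 9)
t=3: "10001011"  (len 8)
t=4: "000101111"  (len 9)
t=5: "00101111"  (len 8)
t=6: "0101111"  (len 7)
t=7: "101111"  (len 6)
t=8: "01111011"  (len 8)
t=9: "1111011"  (len 7)
t=10: "11101111"  (len 8)
t=11: "1101111011"  (len 10)
t=12: "1011110111"  (len 10)
t=13: "01111011111"  (len 11)
t=14: "1111011111"  (len 10)
t=15: "1110111111"  (len 10)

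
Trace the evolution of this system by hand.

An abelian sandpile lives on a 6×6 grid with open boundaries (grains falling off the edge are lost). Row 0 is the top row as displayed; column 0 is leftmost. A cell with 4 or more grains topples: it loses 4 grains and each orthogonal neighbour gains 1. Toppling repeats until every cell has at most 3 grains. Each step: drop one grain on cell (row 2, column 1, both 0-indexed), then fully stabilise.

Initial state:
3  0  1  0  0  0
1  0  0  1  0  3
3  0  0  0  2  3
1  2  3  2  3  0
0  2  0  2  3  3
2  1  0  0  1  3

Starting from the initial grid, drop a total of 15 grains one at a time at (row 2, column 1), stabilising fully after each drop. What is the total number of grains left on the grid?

59

0) 3  0  1  0  0  0
1  0  0  1  0  3
3  0  0  0  2  3
1  2  3  2  3  0
0  2  0  2  3  3
2  1  0  0  1  3
1) 3  0  1  0  0  0
1  0  0  1  0  3
3  1  0  0  2  3
1  2  3  2  3  0
0  2  0  2  3  3
2  1  0  0  1  3
2) 3  0  1  0  0  0
1  0  0  1  0  3
3  2  0  0  2  3
1  2  3  2  3  0
0  2  0  2  3  3
2  1  0  0  1  3
3) 3  0  1  0  0  0
1  0  0  1  0  3
3  3  0  0  2  3
1  2  3  2  3  0
0  2  0  2  3  3
2  1  0  0  1  3
4) 3  0  1  0  0  0
2  1  0  1  0  3
0  1  1  0  2  3
2  3  3  2  3  0
0  2  0  2  3  3
2  1  0  0  1  3
5) 3  0  1  0  0  0
2  1  0  1  0  3
0  2  1  0  2  3
2  3  3  2  3  0
0  2  0  2  3  3
2  1  0  0  1  3
6) 3  0  1  0  0  0
2  1  0  1  0  3
0  3  1  0  2  3
2  3  3  2  3  0
0  2  0  2  3  3
2  1  0  0  1  3
7) 3  0  1  0  0  0
2  2  0  1  0  3
1  1  3  0  2  3
3  1  0  3  3  0
0  3  1  2  3  3
2  1  0  0  1  3
8) 3  0  1  0  0  0
2  2  0  1  0  3
1  2  3  0  2  3
3  1  0  3  3  0
0  3  1  2  3  3
2  1  0  0  1  3
9) 3  0  1  0  0  0
2  2  0  1  0  3
1  3  3  0  2  3
3  1  0  3  3  0
0  3  1  2  3  3
2  1  0  0  1  3
10) 3  0  1  0  0  0
2  3  1  1  0  3
2  1  0  1  2  3
3  2  1  3  3  0
0  3  1  2  3  3
2  1  0  0  1  3
11) 3  0  1  0  0  0
2  3  1  1  0  3
2  2  0  1  2  3
3  2  1  3  3  0
0  3  1  2  3  3
2  1  0  0  1  3
12) 3  0  1  0  0  0
2  3  1  1  0  3
2  3  0  1  2  3
3  2  1  3  3  0
0  3  1  2  3  3
2  1  0  0  1  3
13) 3  1  1  0  0  0
3  0  2  1  0  3
3  1  1  1  2  3
3  3  1  3  3  0
0  3  1  2  3  3
2  1  0  0  1  3
14) 3  1  1  0  0  0
3  0  2  1  0  3
3  2  1  1  2  3
3  3  1  3  3  0
0  3  1  2  3  3
2  1  0  0  1  3
15) 3  1  1  0  0  0
3  0  2  1  0  3
3  3  1  1  2  3
3  3  1  3  3  0
0  3  1  2  3  3
2  1  0  0  1  3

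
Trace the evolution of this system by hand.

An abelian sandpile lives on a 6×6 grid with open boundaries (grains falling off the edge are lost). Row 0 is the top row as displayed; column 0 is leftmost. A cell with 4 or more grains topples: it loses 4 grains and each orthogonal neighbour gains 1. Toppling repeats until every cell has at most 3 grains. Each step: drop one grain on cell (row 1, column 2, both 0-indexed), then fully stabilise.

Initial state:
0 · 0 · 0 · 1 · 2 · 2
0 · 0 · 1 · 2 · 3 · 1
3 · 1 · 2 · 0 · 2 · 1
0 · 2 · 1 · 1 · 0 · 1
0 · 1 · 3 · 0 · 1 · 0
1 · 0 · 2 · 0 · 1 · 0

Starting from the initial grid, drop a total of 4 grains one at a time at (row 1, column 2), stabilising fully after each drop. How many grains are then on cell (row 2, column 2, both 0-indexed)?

3

t=0: 0 · 0 · 0 · 1 · 2 · 2
0 · 0 · 1 · 2 · 3 · 1
3 · 1 · 2 · 0 · 2 · 1
0 · 2 · 1 · 1 · 0 · 1
0 · 1 · 3 · 0 · 1 · 0
1 · 0 · 2 · 0 · 1 · 0
t=1: 0 · 0 · 0 · 1 · 2 · 2
0 · 0 · 2 · 2 · 3 · 1
3 · 1 · 2 · 0 · 2 · 1
0 · 2 · 1 · 1 · 0 · 1
0 · 1 · 3 · 0 · 1 · 0
1 · 0 · 2 · 0 · 1 · 0
t=2: 0 · 0 · 0 · 1 · 2 · 2
0 · 0 · 3 · 2 · 3 · 1
3 · 1 · 2 · 0 · 2 · 1
0 · 2 · 1 · 1 · 0 · 1
0 · 1 · 3 · 0 · 1 · 0
1 · 0 · 2 · 0 · 1 · 0
t=3: 0 · 0 · 1 · 1 · 2 · 2
0 · 1 · 0 · 3 · 3 · 1
3 · 1 · 3 · 0 · 2 · 1
0 · 2 · 1 · 1 · 0 · 1
0 · 1 · 3 · 0 · 1 · 0
1 · 0 · 2 · 0 · 1 · 0
t=4: 0 · 0 · 1 · 1 · 2 · 2
0 · 1 · 1 · 3 · 3 · 1
3 · 1 · 3 · 0 · 2 · 1
0 · 2 · 1 · 1 · 0 · 1
0 · 1 · 3 · 0 · 1 · 0
1 · 0 · 2 · 0 · 1 · 0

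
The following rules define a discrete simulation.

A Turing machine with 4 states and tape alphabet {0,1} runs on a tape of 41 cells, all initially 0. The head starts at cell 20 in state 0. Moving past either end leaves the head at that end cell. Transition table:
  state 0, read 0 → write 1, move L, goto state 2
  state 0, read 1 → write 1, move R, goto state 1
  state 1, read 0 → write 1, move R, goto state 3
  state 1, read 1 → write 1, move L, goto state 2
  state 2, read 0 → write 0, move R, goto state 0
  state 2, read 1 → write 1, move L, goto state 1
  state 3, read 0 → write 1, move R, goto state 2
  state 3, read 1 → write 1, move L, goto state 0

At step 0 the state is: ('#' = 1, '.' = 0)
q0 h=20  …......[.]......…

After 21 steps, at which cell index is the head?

33

t=0: q0 h=20  …......[.]......…
t=1: q2 h=19  …......[.]#.....…
t=2: q0 h=20  …......[#]......…
t=3: q1 h=21  ….....#[.]......…
t=4: q3 h=22  …....##[.]......…
t=5: q2 h=23  …...###[.]......…
t=6: q0 h=24  …..###.[.]......…
t=7: q2 h=23  …...###[.]#.....…
t=8: q0 h=24  …..###.[#]......…
t=9: q1 h=25  ….###.#[.]......…
t=10: q3 h=26  …###.##[.]......…
t=11: q2 h=27  …##.###[.]......…
t=12: q0 h=28  …#.###.[.]......…
t=13: q2 h=27  …##.###[.]#.....…
t=14: q0 h=28  …#.###.[#]......…
t=15: q1 h=29  ….###.#[.]......…
t=16: q3 h=30  …###.##[.]......…
t=17: q2 h=31  …##.###[.]......…
t=18: q0 h=32  …#.###.[.]......…
t=19: q2 h=31  …##.###[.]#.....…
t=20: q0 h=32  …#.###.[#]......…
t=21: q1 h=33  ….###.#[.]......…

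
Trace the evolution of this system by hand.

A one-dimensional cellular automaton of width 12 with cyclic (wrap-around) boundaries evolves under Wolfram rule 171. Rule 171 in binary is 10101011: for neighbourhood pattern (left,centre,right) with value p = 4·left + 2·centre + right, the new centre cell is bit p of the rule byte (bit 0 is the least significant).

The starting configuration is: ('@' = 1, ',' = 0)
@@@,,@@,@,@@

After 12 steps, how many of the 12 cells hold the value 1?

8

gen 0: @@@,,@@,@,@@
gen 1: @@,,@@,@,@@@
gen 2: @,,@@,@,@@@@
gen 3: ,,@@,@,@@@@@
gen 4: ,@@,@,@@@@@,
gen 5: @@,@,@@@@@,,
gen 6: @,@,@@@@@,,@
gen 7: ,@,@@@@@,,@@
gen 8: @,@@@@@,,@@,
gen 9: ,@@@@@,,@@,@
gen 10: @@@@@,,@@,@,
gen 11: @@@@,,@@,@,@
gen 12: @@@,,@@,@,@@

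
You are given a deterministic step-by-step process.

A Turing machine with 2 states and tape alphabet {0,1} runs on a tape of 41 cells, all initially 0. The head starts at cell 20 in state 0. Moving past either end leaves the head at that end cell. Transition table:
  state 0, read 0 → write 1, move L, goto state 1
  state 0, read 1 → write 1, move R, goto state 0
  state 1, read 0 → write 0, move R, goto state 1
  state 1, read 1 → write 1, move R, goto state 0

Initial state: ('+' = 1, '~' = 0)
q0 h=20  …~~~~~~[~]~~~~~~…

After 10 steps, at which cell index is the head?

22

[0] q0 h=20  …~~~~~~[~]~~~~~~…
[1] q1 h=19  …~~~~~~[~]+~~~~~…
[2] q1 h=20  …~~~~~~[+]~~~~~~…
[3] q0 h=21  …~~~~~+[~]~~~~~~…
[4] q1 h=20  …~~~~~~[+]+~~~~~…
[5] q0 h=21  …~~~~~+[+]~~~~~~…
[6] q0 h=22  …~~~~++[~]~~~~~~…
[7] q1 h=21  …~~~~~+[+]+~~~~~…
[8] q0 h=22  …~~~~++[+]~~~~~~…
[9] q0 h=23  …~~~+++[~]~~~~~~…
[10] q1 h=22  …~~~~++[+]+~~~~~…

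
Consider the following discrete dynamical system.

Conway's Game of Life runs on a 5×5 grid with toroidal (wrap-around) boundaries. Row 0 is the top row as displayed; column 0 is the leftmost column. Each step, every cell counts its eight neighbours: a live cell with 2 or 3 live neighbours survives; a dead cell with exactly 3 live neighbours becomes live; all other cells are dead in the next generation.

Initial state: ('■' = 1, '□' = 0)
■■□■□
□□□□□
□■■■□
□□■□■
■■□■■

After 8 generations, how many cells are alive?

gen 0: ■■□■□
□□□□□
□■■■□
□□■□■
■■□■■
gen 1: □■□■□
■□□■■
□■■■□
□□□□□
□□□□□
gen 2: ■□■■□
■□□□□
■■■■□
□□■□□
□□□□□
gen 3: □■□□■
■□□□□
■□■■■
□□■■□
□■■■□
gen 4: □■□■■
□□■□□
■□■□□
■□□□□
■■□□■
gen 5: □■□■■
■□■□■
□□□□□
□□□□□
□■■■□
gen 6: □□□□□
■■■□■
□□□□□
□□■□□
■■□■■
gen 7: □□□□□
■■□□□
■□■■□
■■■■■
■■■■■
gen 8: □□□■□
■■■□■
□□□□□
□□□□□
□□□□□

5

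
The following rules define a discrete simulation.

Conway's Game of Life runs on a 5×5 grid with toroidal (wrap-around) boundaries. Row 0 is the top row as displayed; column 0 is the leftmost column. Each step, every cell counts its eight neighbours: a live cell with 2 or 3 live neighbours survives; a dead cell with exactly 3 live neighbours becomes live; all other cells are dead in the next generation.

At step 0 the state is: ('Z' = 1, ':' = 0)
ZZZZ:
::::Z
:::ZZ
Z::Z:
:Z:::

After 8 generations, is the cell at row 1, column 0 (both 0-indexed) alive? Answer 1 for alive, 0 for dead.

1

[0] ZZZZ:
::::Z
:::ZZ
Z::Z:
:Z:::
[1] ZZZZZ
:Z:::
Z::Z:
Z:ZZ:
:::Z:
[2] ZZ:ZZ
:::::
Z::Z:
:ZZZ:
:::::
[3] Z:::Z
:ZZZ:
:Z:ZZ
:ZZZZ
:::::
[4] ZZZZZ
:Z:::
:::::
:Z::Z
:ZZ::
[5] :::ZZ
:Z:ZZ
Z::::
ZZZ::
:::::
[6] Z:ZZZ
::ZZ:
:::Z:
ZZ:::
ZZZZZ
[7] :::::
:Z:::
:Z:ZZ
:::::
:::::
[8] :::::
Z:Z::
Z:Z::
:::::
:::::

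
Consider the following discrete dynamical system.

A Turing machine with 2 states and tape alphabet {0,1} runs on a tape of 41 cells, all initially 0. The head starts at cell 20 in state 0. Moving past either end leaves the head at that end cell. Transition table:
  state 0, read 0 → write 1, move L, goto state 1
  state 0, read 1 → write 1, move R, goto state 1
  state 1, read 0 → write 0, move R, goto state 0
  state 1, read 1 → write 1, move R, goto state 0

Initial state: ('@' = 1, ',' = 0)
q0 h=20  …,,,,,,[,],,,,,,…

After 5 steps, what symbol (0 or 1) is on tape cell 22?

[0] q0 h=20  …,,,,,,[,],,,,,,…
[1] q1 h=19  …,,,,,,[,]@,,,,,…
[2] q0 h=20  …,,,,,,[@],,,,,,…
[3] q1 h=21  …,,,,,@[,],,,,,,…
[4] q0 h=22  …,,,,@,[,],,,,,,…
[5] q1 h=21  …,,,,,@[,]@,,,,,…

1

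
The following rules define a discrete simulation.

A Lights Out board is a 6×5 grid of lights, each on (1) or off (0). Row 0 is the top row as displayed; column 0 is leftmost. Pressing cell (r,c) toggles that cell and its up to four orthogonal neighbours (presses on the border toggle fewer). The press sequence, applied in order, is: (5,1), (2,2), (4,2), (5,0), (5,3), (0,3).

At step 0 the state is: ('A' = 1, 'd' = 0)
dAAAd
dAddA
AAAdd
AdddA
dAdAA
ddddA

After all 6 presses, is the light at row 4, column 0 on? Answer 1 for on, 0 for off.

1

gen 0: dAAAd
dAddA
AAAdd
AdddA
dAdAA
ddddA
gen 1: dAAAd
dAddA
AAAdd
AdddA
dddAA
AAAdA
gen 2: dAAAd
dAAdA
AddAd
AdAdA
dddAA
AAAdA
gen 3: dAAAd
dAAdA
AddAd
AdddA
dAAdA
AAddA
gen 4: dAAAd
dAAdA
AddAd
AdddA
AAAdA
ddddA
gen 5: dAAAd
dAAdA
AddAd
AdddA
AAAAA
ddAAd
gen 6: dAddA
dAAAA
AddAd
AdddA
AAAAA
ddAAd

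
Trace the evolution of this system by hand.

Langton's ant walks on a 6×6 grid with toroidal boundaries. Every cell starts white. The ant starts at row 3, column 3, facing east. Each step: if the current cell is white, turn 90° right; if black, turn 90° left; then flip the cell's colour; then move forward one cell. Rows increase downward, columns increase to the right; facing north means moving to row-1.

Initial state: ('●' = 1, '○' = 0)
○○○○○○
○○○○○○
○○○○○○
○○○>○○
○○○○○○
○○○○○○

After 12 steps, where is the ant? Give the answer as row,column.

1,3

t=0: ○○○○○○
○○○○○○
○○○○○○
○○○>○○
○○○○○○
○○○○○○
t=1: ○○○○○○
○○○○○○
○○○○○○
○○○●○○
○○○v○○
○○○○○○
t=2: ○○○○○○
○○○○○○
○○○○○○
○○○●○○
○○<●○○
○○○○○○
t=3: ○○○○○○
○○○○○○
○○○○○○
○○^●○○
○○●●○○
○○○○○○
t=4: ○○○○○○
○○○○○○
○○○○○○
○○●>○○
○○●●○○
○○○○○○
t=5: ○○○○○○
○○○○○○
○○○^○○
○○●○○○
○○●●○○
○○○○○○
t=6: ○○○○○○
○○○○○○
○○○●>○
○○●○○○
○○●●○○
○○○○○○
t=7: ○○○○○○
○○○○○○
○○○●●○
○○●○v○
○○●●○○
○○○○○○
t=8: ○○○○○○
○○○○○○
○○○●●○
○○●<●○
○○●●○○
○○○○○○
t=9: ○○○○○○
○○○○○○
○○○^●○
○○●●●○
○○●●○○
○○○○○○
t=10: ○○○○○○
○○○○○○
○○<○●○
○○●●●○
○○●●○○
○○○○○○
t=11: ○○○○○○
○○^○○○
○○●○●○
○○●●●○
○○●●○○
○○○○○○
t=12: ○○○○○○
○○●>○○
○○●○●○
○○●●●○
○○●●○○
○○○○○○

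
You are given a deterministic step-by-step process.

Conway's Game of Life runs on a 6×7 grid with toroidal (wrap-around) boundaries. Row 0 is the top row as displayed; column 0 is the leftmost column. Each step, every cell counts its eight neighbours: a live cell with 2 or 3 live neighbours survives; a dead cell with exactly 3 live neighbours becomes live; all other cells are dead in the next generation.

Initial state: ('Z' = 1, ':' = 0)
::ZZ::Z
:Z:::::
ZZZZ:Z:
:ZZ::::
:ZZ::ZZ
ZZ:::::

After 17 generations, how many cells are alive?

16

gen 0: ::ZZ::Z
:Z:::::
ZZZZ:Z:
:ZZ::::
:ZZ::ZZ
ZZ:::::
gen 1: ::Z::::
::::Z:Z
Z::Z:::
::::ZZ:
::::::Z
:::Z:Z:
gen 2: :::ZZZ:
:::Z:::
:::Z::Z
::::ZZZ
::::::Z
:::::::
gen 3: :::ZZ::
::ZZ:Z:
:::Z::Z
Z:::Z:Z
::::::Z
::::ZZ:
gen 4: ::Z::::
::Z::Z:
Z:ZZ::Z
Z:::::Z
Z:::Z:Z
:::ZZZ:
gen 5: ::Z::Z:
::Z:::Z
Z:ZZ:Z:
:::Z:::
Z::ZZ::
:::ZZZZ
gen 6: ::Z::::
::Z:ZZZ
:ZZZZ:Z
:Z::::Z
::Z:::Z
::Z:::Z
gen 7: :ZZ:::Z
Z:::Z:Z
:Z::Z:Z
:Z::::Z
:ZZ::ZZ
:ZZZ:::
gen 8: :::::ZZ
::ZZ::Z
:Z::::Z
:Z::::Z
:::Z:ZZ
:::Z:ZZ
gen 9: Z:ZZ:::
::Z:::Z
:Z:::ZZ
::Z:::Z
::Z::::
Z::::::
gen 10: Z:ZZ::Z
::ZZ:ZZ
:ZZ::ZZ
ZZZ::ZZ
:Z:::::
::ZZ:::
gen 11: Z::::ZZ
:::::::
:::::::
:::::Z:
:::Z::Z
Z::Z:::
gen 12: Z:::::Z
::::::Z
:::::::
:::::::
::::Z:Z
Z:::ZZ:
gen 13: Z::::::
Z:::::Z
:::::::
:::::::
::::Z:Z
Z:::Z::
gen 14: ZZ:::::
Z:::::Z
:::::::
:::::::
:::::Z:
Z::::ZZ
gen 15: :Z:::Z:
ZZ::::Z
:::::::
:::::::
:::::Z:
ZZ:::Z:
gen 16: ::Z::Z:
ZZ::::Z
Z::::::
:::::::
::::::Z
ZZ::ZZ:
gen 17: ::Z:ZZ:
ZZ::::Z
ZZ::::Z
:::::::
Z::::ZZ
ZZ::ZZ:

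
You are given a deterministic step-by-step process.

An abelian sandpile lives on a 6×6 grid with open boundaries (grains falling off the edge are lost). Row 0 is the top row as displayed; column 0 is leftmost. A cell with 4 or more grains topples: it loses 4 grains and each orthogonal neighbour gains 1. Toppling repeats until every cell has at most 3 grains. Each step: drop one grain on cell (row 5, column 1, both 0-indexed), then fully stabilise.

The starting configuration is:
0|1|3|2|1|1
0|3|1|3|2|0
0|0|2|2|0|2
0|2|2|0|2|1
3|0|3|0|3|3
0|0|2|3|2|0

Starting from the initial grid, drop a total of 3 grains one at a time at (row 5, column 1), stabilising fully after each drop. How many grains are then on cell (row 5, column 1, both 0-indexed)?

3

k=0  0|1|3|2|1|1
0|3|1|3|2|0
0|0|2|2|0|2
0|2|2|0|2|1
3|0|3|0|3|3
0|0|2|3|2|0
k=1  0|1|3|2|1|1
0|3|1|3|2|0
0|0|2|2|0|2
0|2|2|0|2|1
3|0|3|0|3|3
0|1|2|3|2|0
k=2  0|1|3|2|1|1
0|3|1|3|2|0
0|0|2|2|0|2
0|2|2|0|2|1
3|0|3|0|3|3
0|2|2|3|2|0
k=3  0|1|3|2|1|1
0|3|1|3|2|0
0|0|2|2|0|2
0|2|2|0|2|1
3|0|3|0|3|3
0|3|2|3|2|0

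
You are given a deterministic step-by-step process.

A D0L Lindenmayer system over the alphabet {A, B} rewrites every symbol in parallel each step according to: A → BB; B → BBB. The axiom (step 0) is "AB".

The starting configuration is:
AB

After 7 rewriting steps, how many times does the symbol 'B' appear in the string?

3645

0) AB
1) BBBBB
2) BBBBBBBBBBBBBBB
3) BBBBBBBBBBBBBBBBBBBBBBBBBBBBBBBBBBBBBBBBBBBBB
4) BBBBBBBBBBBBBBBBBBBBBBBBBBBBBBBBBBBBBBBBBBBBBBBBBBBBBBBBBB…BBBBBBBBBBBBBBBBBBBBBBBBBBBBBBBBBBBBBBBBBBBBBBBBBBBBBBBBBB  (len 135)
5) BBBBBBBBBBBBBBBBBBBBBBBBBBBBBBBBBBBBBBBBBBBBBBBBBBBBBBBBBB…BBBBBBBBBBBBBBBBBBBBBBBBBBBBBBBBBBBBBBBBBBBBBBBBBBBBBBBBBB  (len 405)
6) BBBBBBBBBBBBBBBBBBBBBBBBBBBBBBBBBBBBBBBBBBBBBBBBBBBBBBBBBB…BBBBBBBBBBBBBBBBBBBBBBBBBBBBBBBBBBBBBBBBBBBBBBBBBBBBBBBBBB  (len 1215)
7) BBBBBBBBBBBBBBBBBBBBBBBBBBBBBBBBBBBBBBBBBBBBBBBBBBBBBBBBBB…BBBBBBBBBBBBBBBBBBBBBBBBBBBBBBBBBBBBBBBBBBBBBBBBBBBBBBBBBB  (len 3645)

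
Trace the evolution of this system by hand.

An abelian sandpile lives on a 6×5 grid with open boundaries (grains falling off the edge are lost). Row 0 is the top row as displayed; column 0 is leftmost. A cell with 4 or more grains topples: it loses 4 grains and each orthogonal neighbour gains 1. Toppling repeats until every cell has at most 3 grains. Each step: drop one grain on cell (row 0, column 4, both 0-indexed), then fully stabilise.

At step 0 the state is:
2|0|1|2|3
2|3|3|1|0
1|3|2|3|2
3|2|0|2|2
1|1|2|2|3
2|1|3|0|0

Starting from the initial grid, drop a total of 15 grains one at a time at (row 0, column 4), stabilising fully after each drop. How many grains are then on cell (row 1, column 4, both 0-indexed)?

1

step 0: 2|0|1|2|3
2|3|3|1|0
1|3|2|3|2
3|2|0|2|2
1|1|2|2|3
2|1|3|0|0
step 1: 2|0|1|3|0
2|3|3|1|1
1|3|2|3|2
3|2|0|2|2
1|1|2|2|3
2|1|3|0|0
step 2: 2|0|1|3|1
2|3|3|1|1
1|3|2|3|2
3|2|0|2|2
1|1|2|2|3
2|1|3|0|0
step 3: 2|0|1|3|2
2|3|3|1|1
1|3|2|3|2
3|2|0|2|2
1|1|2|2|3
2|1|3|0|0
step 4: 2|0|1|3|3
2|3|3|1|1
1|3|2|3|2
3|2|0|2|2
1|1|2|2|3
2|1|3|0|0
step 5: 2|0|2|0|1
2|3|3|2|2
1|3|2|3|2
3|2|0|2|2
1|1|2|2|3
2|1|3|0|0
step 6: 2|0|2|0|2
2|3|3|2|2
1|3|2|3|2
3|2|0|2|2
1|1|2|2|3
2|1|3|0|0
step 7: 2|0|2|0|3
2|3|3|2|2
1|3|2|3|2
3|2|0|2|2
1|1|2|2|3
2|1|3|0|0
step 8: 2|0|2|1|0
2|3|3|2|3
1|3|2|3|2
3|2|0|2|2
1|1|2|2|3
2|1|3|0|0
step 9: 2|0|2|1|1
2|3|3|2|3
1|3|2|3|2
3|2|0|2|2
1|1|2|2|3
2|1|3|0|0
step 10: 2|0|2|1|2
2|3|3|2|3
1|3|2|3|2
3|2|0|2|2
1|1|2|2|3
2|1|3|0|0
step 11: 2|0|2|1|3
2|3|3|2|3
1|3|2|3|2
3|2|0|2|2
1|1|2|2|3
2|1|3|0|0
step 12: 2|0|2|2|1
2|3|3|3|0
1|3|2|3|3
3|2|0|2|2
1|1|2|2|3
2|1|3|0|0
step 13: 2|0|2|2|2
2|3|3|3|0
1|3|2|3|3
3|2|0|2|2
1|1|2|2|3
2|1|3|0|0
step 14: 2|0|2|2|3
2|3|3|3|0
1|3|2|3|3
3|2|0|2|2
1|1|2|2|3
2|1|3|0|0
step 15: 2|0|2|3|0
2|3|3|3|1
1|3|2|3|3
3|2|0|2|2
1|1|2|2|3
2|1|3|0|0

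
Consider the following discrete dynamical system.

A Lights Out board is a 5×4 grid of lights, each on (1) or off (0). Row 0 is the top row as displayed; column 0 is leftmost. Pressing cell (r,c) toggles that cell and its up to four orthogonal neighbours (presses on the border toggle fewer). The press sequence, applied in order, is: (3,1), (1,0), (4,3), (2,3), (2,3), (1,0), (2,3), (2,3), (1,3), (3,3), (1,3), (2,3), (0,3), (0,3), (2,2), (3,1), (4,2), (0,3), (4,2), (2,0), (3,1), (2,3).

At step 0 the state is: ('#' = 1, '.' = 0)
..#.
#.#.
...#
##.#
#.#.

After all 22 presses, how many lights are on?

[0] ..#.
#.#.
...#
##.#
#.#.
[1] ..#.
#.#.
.#.#
..##
###.
[2] #.#.
.##.
##.#
..##
###.
[3] #.#.
.##.
##.#
..#.
##.#
[4] #.#.
.###
###.
..##
##.#
[5] #.#.
.##.
##.#
..#.
##.#
[6] ..#.
#.#.
.#.#
..#.
##.#
[7] ..#.
#.##
.##.
..##
##.#
[8] ..#.
#.#.
.#.#
..#.
##.#
[9] ..##
#..#
.#..
..#.
##.#
[10] ..##
#..#
.#.#
...#
##..
[11] ..#.
#.#.
.#..
...#
##..
[12] ..#.
#.##
.###
....
##..
[13] ...#
#.#.
.###
....
##..
[14] ..#.
#.##
.###
....
##..
[15] ..#.
#..#
....
..#.
##..
[16] ..#.
#..#
.#..
##..
#...
[17] ..#.
#..#
.#..
###.
####
[18] ...#
#...
.#..
###.
####
[19] ...#
#...
.#..
##..
#...
[20] ...#
....
#...
.#..
#...
[21] ...#
....
##..
#.#.
##..
[22] ...#
...#
####
#.##
##..

11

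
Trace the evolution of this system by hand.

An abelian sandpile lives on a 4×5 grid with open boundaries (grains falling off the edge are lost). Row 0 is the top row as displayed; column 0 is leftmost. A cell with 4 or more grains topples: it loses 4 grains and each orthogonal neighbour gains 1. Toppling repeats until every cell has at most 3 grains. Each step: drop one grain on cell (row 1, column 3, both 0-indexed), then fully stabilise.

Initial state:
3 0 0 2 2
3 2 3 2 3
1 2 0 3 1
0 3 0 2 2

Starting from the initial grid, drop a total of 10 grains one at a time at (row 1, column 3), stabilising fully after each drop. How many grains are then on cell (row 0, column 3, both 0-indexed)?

t=0: 3 0 0 2 2
3 2 3 2 3
1 2 0 3 1
0 3 0 2 2
t=1: 3 0 0 2 2
3 2 3 3 3
1 2 0 3 1
0 3 0 2 2
t=2: 3 0 1 3 3
3 3 0 3 0
1 2 2 0 3
0 3 0 3 2
t=3: 3 0 2 1 0
3 3 1 1 2
1 2 2 1 3
0 3 0 3 2
t=4: 3 0 2 1 0
3 3 1 2 2
1 2 2 1 3
0 3 0 3 2
t=5: 3 0 2 1 0
3 3 1 3 2
1 2 2 1 3
0 3 0 3 2
t=6: 3 0 2 2 0
3 3 2 0 3
1 2 2 2 3
0 3 0 3 2
t=7: 3 0 2 2 0
3 3 2 1 3
1 2 2 2 3
0 3 0 3 2
t=8: 3 0 2 2 0
3 3 2 2 3
1 2 2 2 3
0 3 0 3 2
t=9: 3 0 2 2 0
3 3 2 3 3
1 2 2 2 3
0 3 0 3 2
t=10: 3 0 2 3 1
3 3 3 2 1
1 2 3 1 2
0 3 1 1 0

3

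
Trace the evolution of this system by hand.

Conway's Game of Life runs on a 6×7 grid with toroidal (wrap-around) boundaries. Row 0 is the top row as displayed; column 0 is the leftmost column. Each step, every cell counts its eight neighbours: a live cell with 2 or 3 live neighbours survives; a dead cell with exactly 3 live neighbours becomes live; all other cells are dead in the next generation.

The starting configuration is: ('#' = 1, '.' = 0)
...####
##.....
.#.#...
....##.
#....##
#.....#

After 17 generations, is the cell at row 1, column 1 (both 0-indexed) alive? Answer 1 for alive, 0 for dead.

1

gen 0: ...####
##.....
.#.#...
....##.
#....##
#.....#
gen 1: .#..##.
##.#.##
###.#..
#...##.
#...#..
.......
gen 2: .##.##.
...#...
..#....
#...##.
....###
....##.
gen 3: ..#..#.
.#.##..
...##..
...##..
...#...
.......
gen 4: ..###..
.....#.
.....#.
..#....
...##..
.......
gen 5: ...##..
...#.#.
.......
...##..
...#...
..#....
gen 6: ..###..
...#...
...#...
...##..
..###..
..#.#..
gen 7: ..#.#..
.......
..##...
.......
..#..#.
.#...#.
gen 8: .......
..#....
.......
..##...
.......
.#####.
gen 9: .#..#..
.......
..##...
.......
.#.....
..###..
gen 10: ..#.#..
..##...
.......
..#....
..##...
.####..
gen 11: ....#..
..##...
..##...
..##...
....#..
.#..#..
gen 12: ..#.#..
..#.#..
.#..#..
..#.#..
..#.#..
...###.
gen 13: ..#....
.##.##.
.##.##.
.##.##.
..#....
..#..#.
gen 14: ..#.##.
....##.
#.....#
....##.
..#.##.
.###...
gen 15: .##..#.
...##..
......#
...##..
.##..#.
.#.....
gen 16: .####..
..####.
.....#.
..####.
.####..
#......
gen 17: .#...#.
.#...#.
......#
.#...#.
.#...#.
#......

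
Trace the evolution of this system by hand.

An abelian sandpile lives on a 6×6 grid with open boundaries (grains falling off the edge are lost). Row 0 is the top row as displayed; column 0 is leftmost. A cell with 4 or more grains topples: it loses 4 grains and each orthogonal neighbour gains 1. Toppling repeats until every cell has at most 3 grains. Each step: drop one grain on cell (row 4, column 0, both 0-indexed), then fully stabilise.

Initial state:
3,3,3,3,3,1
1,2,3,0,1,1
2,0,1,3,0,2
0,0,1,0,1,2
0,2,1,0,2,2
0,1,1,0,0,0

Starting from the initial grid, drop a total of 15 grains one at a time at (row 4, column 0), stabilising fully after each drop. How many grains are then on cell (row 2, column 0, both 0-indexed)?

3

0) 3,3,3,3,3,1
1,2,3,0,1,1
2,0,1,3,0,2
0,0,1,0,1,2
0,2,1,0,2,2
0,1,1,0,0,0
1) 3,3,3,3,3,1
1,2,3,0,1,1
2,0,1,3,0,2
0,0,1,0,1,2
1,2,1,0,2,2
0,1,1,0,0,0
2) 3,3,3,3,3,1
1,2,3,0,1,1
2,0,1,3,0,2
0,0,1,0,1,2
2,2,1,0,2,2
0,1,1,0,0,0
3) 3,3,3,3,3,1
1,2,3,0,1,1
2,0,1,3,0,2
0,0,1,0,1,2
3,2,1,0,2,2
0,1,1,0,0,0
4) 3,3,3,3,3,1
1,2,3,0,1,1
2,0,1,3,0,2
1,0,1,0,1,2
0,3,1,0,2,2
1,1,1,0,0,0
5) 3,3,3,3,3,1
1,2,3,0,1,1
2,0,1,3,0,2
1,0,1,0,1,2
1,3,1,0,2,2
1,1,1,0,0,0
6) 3,3,3,3,3,1
1,2,3,0,1,1
2,0,1,3,0,2
1,0,1,0,1,2
2,3,1,0,2,2
1,1,1,0,0,0
7) 3,3,3,3,3,1
1,2,3,0,1,1
2,0,1,3,0,2
1,0,1,0,1,2
3,3,1,0,2,2
1,1,1,0,0,0
8) 3,3,3,3,3,1
1,2,3,0,1,1
2,0,1,3,0,2
2,1,1,0,1,2
1,0,2,0,2,2
2,2,1,0,0,0
9) 3,3,3,3,3,1
1,2,3,0,1,1
2,0,1,3,0,2
2,1,1,0,1,2
2,0,2,0,2,2
2,2,1,0,0,0
10) 3,3,3,3,3,1
1,2,3,0,1,1
2,0,1,3,0,2
2,1,1,0,1,2
3,0,2,0,2,2
2,2,1,0,0,0
11) 3,3,3,3,3,1
1,2,3,0,1,1
2,0,1,3,0,2
3,1,1,0,1,2
0,1,2,0,2,2
3,2,1,0,0,0
12) 3,3,3,3,3,1
1,2,3,0,1,1
2,0,1,3,0,2
3,1,1,0,1,2
1,1,2,0,2,2
3,2,1,0,0,0
13) 3,3,3,3,3,1
1,2,3,0,1,1
2,0,1,3,0,2
3,1,1,0,1,2
2,1,2,0,2,2
3,2,1,0,0,0
14) 3,3,3,3,3,1
1,2,3,0,1,1
2,0,1,3,0,2
3,1,1,0,1,2
3,1,2,0,2,2
3,2,1,0,0,0
15) 3,3,3,3,3,1
1,2,3,0,1,1
3,0,1,3,0,2
0,2,1,0,1,2
2,2,2,0,2,2
0,3,1,0,0,0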